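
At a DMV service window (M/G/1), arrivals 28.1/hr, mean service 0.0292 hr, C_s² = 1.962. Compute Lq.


ρ = λ·E[S] = 28.1·0.0292 = 0.8205
Lq = ρ²(1+C_s²)/(2(1−ρ)) = 0.6733·(1+1.962)/(2·0.1795)
= 0.6733·2.9620/0.3590 = 5.55543

Final: 5.55543


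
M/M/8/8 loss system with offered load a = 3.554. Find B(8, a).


B(c,a) = (a^c/c!) / Σ_{k=0}^{c} a^k/k!
a^8/8! = 0.631275
Σ terms (k=0..8): 1.00000 + 3.55400 + 6.31546 + 7.48171 + 6.64750 + 4.72504 + 2.79880 + 1.42099 + 0.63128 = 34.574784
B = 0.631275/34.574784 = 0.018258

Final: 0.018258


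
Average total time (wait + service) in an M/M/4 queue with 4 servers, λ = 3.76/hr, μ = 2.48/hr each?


a = 1.5161; ρ = 0.3790; P₀ = 0.217352
Lq = P₀·a^c·ρ/(c!(1−ρ)²) = 0.04704
Wq = Lq/λ = 0.04704/3.76 = 0.01251 hr
W = Wq + 1/μ = 0.01251 + 0.40323 = 0.41574 hr

Final: 0.41574 hr


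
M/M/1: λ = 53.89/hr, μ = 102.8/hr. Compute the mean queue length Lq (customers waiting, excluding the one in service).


ρ = 53.89/102.8 = 0.5242
Lq = ρ²/(1−ρ) = 0.2748/0.4758 = 0.5776

Final: 0.5776


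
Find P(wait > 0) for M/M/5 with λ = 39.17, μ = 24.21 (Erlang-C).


a = λ/μ = 1.6179; ρ = a/5 = 0.3236
P₀ = 0.197834 (from M/M/c formula)
C(c,a) = [a^c/(c!(1−ρ))]·P₀ = [11.08649/(120·0.6764)]·0.197834
= 0.13658·0.197834 = 0.027021

Final: 0.027021


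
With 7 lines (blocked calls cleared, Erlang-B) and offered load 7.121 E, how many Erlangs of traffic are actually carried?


B(7,7.121) = 0.256331 (Erlang-B)
Carried load = a(1 − B) = 7.121·(1 − 0.256331) = 7.121·0.743669 = 5.2957 E

Final: 5.2957 Erlangs


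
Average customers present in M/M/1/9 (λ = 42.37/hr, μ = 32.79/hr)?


ρ = 42.37/32.79 = 1.2922
L = ρ[1 − (K+1)ρ^K + Kρ^(K+1)] / [(1−ρ)(1−ρ^(K+1))]
Numerator: 1.2922·(1 − 10·10.042768 + 9·12.976886) = 22.437481
Denominator: (-0.2922)·(-11.976886) = 3.499194
L = 22.437481/3.499194 = 6.4122

Final: 6.4122


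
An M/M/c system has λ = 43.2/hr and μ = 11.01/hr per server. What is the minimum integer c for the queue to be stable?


Stability requires cμ > λ ⇔ c > λ/μ.
λ/μ = 43.2/11.01 = 3.9237
Minimum integer c = ⌊3.9237⌋ + 1 = 4
Check: 4·11.01 = 44.04 > 43.2, while 3·11.01 = 33.03 ≤ 43.2

Final: 4 servers


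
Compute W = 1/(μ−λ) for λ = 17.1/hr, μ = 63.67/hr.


W = 1/(μ−λ) = 1/(63.67 − 17.1) = 1/46.57 = 0.02147 hr

Final: 0.02147 hr


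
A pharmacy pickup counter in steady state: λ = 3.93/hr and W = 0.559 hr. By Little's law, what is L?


L = λW = 3.93·0.559 = 2.1969

Final: 2.1969


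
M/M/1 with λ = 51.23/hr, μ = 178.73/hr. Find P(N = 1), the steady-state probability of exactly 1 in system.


ρ = 51.23/178.73 = 0.2866
P_n = (1−ρ)·ρ^n = (1 − 0.2866)·0.2866^1 = 0.7134·0.286633 = 0.204475

Final: 0.204475


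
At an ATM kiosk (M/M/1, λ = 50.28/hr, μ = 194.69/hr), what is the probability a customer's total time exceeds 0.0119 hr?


W ~ Exponential(μ−λ) for M/M/1.
μ − λ = 194.69 − 50.28 = 144.4100
P(W > t) = e^{−(μ−λ)t} = e^{−1.7185} = 0.179339

Final: 0.179339


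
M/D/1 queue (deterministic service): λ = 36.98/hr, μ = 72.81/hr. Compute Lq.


ρ = 36.98/72.81 = 0.5079
M/D/1: Lq = ρ²/(2(1−ρ)) = 0.2580/(2·0.4921) = 0.26210

Final: 0.26210


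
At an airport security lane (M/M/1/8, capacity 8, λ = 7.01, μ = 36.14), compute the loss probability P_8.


ρ = λ/μ = 7.01/36.14 = 0.1940
P_K = (1−ρ)ρ^K/(1−ρ^(K+1)) = (0.8060·0.000002004)/(1 − 0.0000003887)
= 0.000001615/1.000000 = 0.000001615

Final: 0.000001615


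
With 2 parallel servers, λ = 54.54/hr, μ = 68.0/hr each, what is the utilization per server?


ρ = λ/(cμ) = 54.54/(2·68.0) = 54.54/136.00 = 0.4010

Final: 0.4010


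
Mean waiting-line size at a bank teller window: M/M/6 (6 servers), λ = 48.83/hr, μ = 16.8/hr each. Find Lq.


a = λ/μ = 2.9065; ρ = a/6 = 0.4844
P₀ = 0.053910
Lq = P₀·a^c·ρ / (c!·(1−ρ)²) = 0.053910·602.92689·0.4844/(720·0.26582)
= 0.08227

Final: 0.08227


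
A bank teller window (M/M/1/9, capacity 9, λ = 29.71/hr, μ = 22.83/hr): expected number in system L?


ρ = 29.71/22.83 = 1.3014
L = ρ[1 − (K+1)ρ^K + Kρ^(K+1)] / [(1−ρ)(1−ρ^(K+1))]
Numerator: 1.3014·(1 − 10·10.704605 + 9·13.930522) = 25.153488
Denominator: (-0.3014)·(-12.930522) = 3.896715
L = 25.153488/3.896715 = 6.4551

Final: 6.4551


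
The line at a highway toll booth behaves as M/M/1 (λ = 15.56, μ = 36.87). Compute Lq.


ρ = 15.56/36.87 = 0.4220
Lq = ρ²/(1−ρ) = 0.1781/0.5780 = 0.3082

Final: 0.3082


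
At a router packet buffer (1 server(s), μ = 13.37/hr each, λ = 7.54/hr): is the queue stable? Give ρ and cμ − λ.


Total capacity cμ = 1·13.37 = 13.37/hr
ρ = λ/(cμ) = 7.54/13.37 = 0.5639
Stable ⇔ ρ < 1: YES
Spare capacity = cμ − λ = 13.37 − 7.54 = 5.83/hr

Final: ρ = 0.5639; stable; margin = 5.83/hr


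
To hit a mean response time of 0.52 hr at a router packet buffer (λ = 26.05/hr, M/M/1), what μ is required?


W = 1/(μ−λ) ⇒ μ − λ = 1/W = 1/0.52 = 1.9231
μ = λ + 1/W = 26.05 + 1.9231 = 27.9731 per hr

Final: 27.9731 /hr


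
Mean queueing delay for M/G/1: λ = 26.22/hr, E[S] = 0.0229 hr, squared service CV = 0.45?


ρ = λ·E[S] = 26.22·0.0229 = 0.6004
E[S²] = E[S]²(1+C_s²) = 0.0229²·(1+0.45) = 0.0007604
Wq = λ·E[S²]/(2(1−ρ)) = 26.22·0.0007604/(2·0.3996) = 0.02495 hr

Final: 0.02495 hr


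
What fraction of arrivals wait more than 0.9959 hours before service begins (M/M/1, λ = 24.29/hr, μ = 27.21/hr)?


ρ = 24.29/27.21 = 0.8927
P(Wq > t) = ρ·e^{−(μ−λ)t} = 0.8927·e^{−2.9080}
= 0.8927·0.054583 = 0.048726

Final: 0.048726


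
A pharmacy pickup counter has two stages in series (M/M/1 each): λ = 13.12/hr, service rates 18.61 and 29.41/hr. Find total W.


Each node sees arrival rate λ = 13.12/hr (tandem ⇒ throughput preserved).
W₁ = 1/(μ₁−λ) = 1/(18.61−13.12) = 0.18215 hr
W₂ = 1/(μ₂−λ) = 1/(29.41−13.12) = 0.06139 hr
W_total = W₁ + W₂ = 0.18215 + 0.06139 = 0.24354 hr

Final: 0.24354 hr


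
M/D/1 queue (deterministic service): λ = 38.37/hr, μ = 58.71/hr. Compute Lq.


ρ = 38.37/58.71 = 0.6536
M/D/1: Lq = ρ²/(2(1−ρ)) = 0.4271/(2·0.3464) = 0.61644

Final: 0.61644


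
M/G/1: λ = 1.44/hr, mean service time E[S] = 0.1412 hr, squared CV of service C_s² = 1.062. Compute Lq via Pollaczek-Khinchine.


ρ = λ·E[S] = 1.44·0.1412 = 0.2033
Lq = ρ²(1+C_s²)/(2(1−ρ)) = 0.04134·(1+1.062)/(2·0.7967)
= 0.04134·2.0620/1.5933 = 0.05350

Final: 0.05350


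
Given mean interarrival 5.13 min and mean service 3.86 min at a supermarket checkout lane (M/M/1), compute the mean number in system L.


λ = 60/5.13 = 11.6959 /hr
μ = 60/3.86 = 15.5440 /hr
ρ = λ/μ = 11.6959/15.5440 = 0.7524
L = ρ/(1−ρ) = 0.7524/0.2476 = 3.0394

Final: 3.0394


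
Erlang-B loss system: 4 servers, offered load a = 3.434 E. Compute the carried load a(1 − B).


B(4,3.434) = 0.253313 (Erlang-B)
Carried load = a(1 − B) = 3.434·(1 − 0.253313) = 3.434·0.746687 = 2.5641 E

Final: 2.5641 Erlangs


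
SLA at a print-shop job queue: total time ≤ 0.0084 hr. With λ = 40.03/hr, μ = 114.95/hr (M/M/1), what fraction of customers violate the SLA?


W ~ Exponential(μ−λ) for M/M/1.
μ − λ = 114.95 − 40.03 = 74.9200
P(W > t) = e^{−(μ−λ)t} = e^{−0.6293} = 0.532950

Final: 0.532950


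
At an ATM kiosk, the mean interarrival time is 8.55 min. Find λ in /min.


λ = 1/(interarrival time) in consistent units.
1 minute = 1 min, so λ = 1/8.55 = 0.1170 per minute

Final: 0.1170 /min


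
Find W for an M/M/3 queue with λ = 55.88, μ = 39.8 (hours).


a = 1.4040; ρ = 0.4680; P₀ = 0.234921
Lq = P₀·a^c·ρ/(c!(1−ρ)²) = 0.17920
Wq = Lq/λ = 0.17920/55.88 = 0.003207 hr
W = Wq + 1/μ = 0.003207 + 0.02513 = 0.02833 hr

Final: 0.02833 hr


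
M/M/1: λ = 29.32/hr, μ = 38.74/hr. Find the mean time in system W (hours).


W = 1/(μ−λ) = 1/(38.74 − 29.32) = 1/9.42 = 0.1062 hr

Final: 0.1062 hr


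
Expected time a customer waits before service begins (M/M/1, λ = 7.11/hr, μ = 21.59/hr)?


ρ = 7.11/21.59 = 0.3293
Wq = ρ/(μ−λ) = 0.3293/(21.59 − 7.11) = 0.3293/14.48 = 0.02274 hr

Final: 0.02274 hr


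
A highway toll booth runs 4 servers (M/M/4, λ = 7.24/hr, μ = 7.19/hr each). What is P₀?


a = λ/μ = 7.24/7.19 = 1.0070; ρ = a/c = 0.2517
Σ_{k=0}^{3} a^k/k! (terms k=0..3) = 1.00000 + 1.00695 + 0.50698 + 0.17017 = 2.68410
Tail: a^4/(4!(1−ρ)) = 1.02811/(24·0.7483) = 0.05725
P₀ = 1/(2.68410 + 0.05725) = 1/2.74135 = 0.364784

Final: 0.364784


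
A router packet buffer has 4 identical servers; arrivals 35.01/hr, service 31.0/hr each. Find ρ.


ρ = λ/(cμ) = 35.01/(4·31.0) = 35.01/124.00 = 0.2823

Final: 0.2823


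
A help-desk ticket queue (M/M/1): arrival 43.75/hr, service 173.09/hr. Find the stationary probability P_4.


ρ = 43.75/173.09 = 0.2528
P_n = (1−ρ)·ρ^n = (1 − 0.2528)·0.2528^4 = 0.7472·0.004082 = 0.003050

Final: 0.003050


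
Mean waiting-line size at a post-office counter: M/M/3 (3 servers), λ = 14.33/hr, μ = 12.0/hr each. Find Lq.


a = λ/μ = 1.1942; ρ = a/3 = 0.3981
P₀ = 0.295973
Lq = P₀·a^c·ρ / (c!·(1−ρ)²) = 0.295973·1.70292·0.3981/(6·0.36234)
= 0.09228

Final: 0.09228


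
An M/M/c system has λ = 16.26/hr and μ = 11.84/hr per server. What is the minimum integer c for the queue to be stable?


Stability requires cμ > λ ⇔ c > λ/μ.
λ/μ = 16.26/11.84 = 1.3733
Minimum integer c = ⌊1.3733⌋ + 1 = 2
Check: 2·11.84 = 23.68 > 16.26, while 1·11.84 = 11.84 ≤ 16.26

Final: 2 servers


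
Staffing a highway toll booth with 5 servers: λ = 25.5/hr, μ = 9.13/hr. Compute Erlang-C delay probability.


a = λ/μ = 2.7930; ρ = a/5 = 0.5586
P₀ = 0.058586 (from M/M/c formula)
C(c,a) = [a^c/(c!(1−ρ))]·P₀ = [169.96011/(120·0.4414)]·0.058586
= 3.20872·0.058586 = 0.187986

Final: 0.187986


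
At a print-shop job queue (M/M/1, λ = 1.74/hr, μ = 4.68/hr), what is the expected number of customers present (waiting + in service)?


ρ = λ/μ = 1.74/4.68 = 0.3718
L = ρ/(1−ρ) = 0.3718/(1 − 0.3718) = 0.3718/0.6282 = 0.5918

Final: 0.5918


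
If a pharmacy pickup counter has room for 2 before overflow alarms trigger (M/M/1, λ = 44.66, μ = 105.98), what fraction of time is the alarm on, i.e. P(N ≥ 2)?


ρ = 44.66/105.98 = 0.4214
P(N ≥ n) = ρ^n = 0.4214^2 = 0.177578

Final: 0.177578


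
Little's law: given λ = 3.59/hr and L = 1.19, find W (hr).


W = L/λ = 1.19/3.59 = 0.3315 hr

Final: 0.3315 hr


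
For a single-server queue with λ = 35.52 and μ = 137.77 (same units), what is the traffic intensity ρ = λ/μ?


ρ = λ/μ = 35.52/137.77 = 0.2578

Final: 0.2578


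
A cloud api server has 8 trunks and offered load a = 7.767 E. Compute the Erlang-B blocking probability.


B(c,a) = (a^c/c!) / Σ_{k=0}^{c} a^k/k!
a^8/8! = 328.477720
Σ terms (k=0..8): 1.00000 + 7.76700 + 30.16314 + 78.09238 + 151.63588 + 235.55118 + 304.92100 + 338.33163 + 328.47772 = 1475.939933
B = 328.477720/1475.939933 = 0.222555

Final: 0.222555


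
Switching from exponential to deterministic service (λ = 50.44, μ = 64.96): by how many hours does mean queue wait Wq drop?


ρ = 50.44/64.96 = 0.7765
Wq(M/M/1) = ρ/(μ−λ) = 0.7765/14.52 = 0.05348 hr
Wq(M/D/1) = ρ/(2(μ−λ)) = 0.02674 hr
Savings = 0.05348 − 0.02674 = 0.02674 hr

Final: 0.02674 hr


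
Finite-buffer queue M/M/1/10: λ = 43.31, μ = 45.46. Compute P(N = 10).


ρ = λ/μ = 43.31/45.46 = 0.9527
P_K = (1−ρ)ρ^K/(1−ρ^(K+1)) = (0.04729·0.616010)/(1 − 0.586876)
= 0.029134/0.413124 = 0.070521

Final: 0.070521


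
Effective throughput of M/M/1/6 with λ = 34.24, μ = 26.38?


ρ = 1.2980; P_K = (1−ρ)ρ^6/(1−ρ^7) = 0.273650
λ_eff = λ(1 − P_K) = 34.24·(1 − 0.273650) = 34.24·0.726350 = 24.8702 /hr

Final: 24.8702 /hr


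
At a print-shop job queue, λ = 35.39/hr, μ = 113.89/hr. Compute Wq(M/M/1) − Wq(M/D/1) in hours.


ρ = 35.39/113.89 = 0.3107
Wq(M/M/1) = ρ/(μ−λ) = 0.3107/78.50 = 0.003958 hr
Wq(M/D/1) = ρ/(2(μ−λ)) = 0.001979 hr
Savings = 0.003958 − 0.001979 = 0.001979 hr

Final: 0.001979 hr


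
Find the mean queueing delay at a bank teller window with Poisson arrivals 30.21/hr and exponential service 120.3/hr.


ρ = 30.21/120.3 = 0.2511
Wq = ρ/(μ−λ) = 0.2511/(120.3 − 30.21) = 0.2511/90.09 = 0.002787 hr

Final: 0.002787 hr


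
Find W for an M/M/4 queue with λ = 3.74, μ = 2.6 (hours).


a = 1.4385; ρ = 0.3596; P₀ = 0.235422
Lq = P₀·a^c·ρ/(c!(1−ρ)²) = 0.03683
Wq = Lq/λ = 0.03683/3.74 = 0.009847 hr
W = Wq + 1/μ = 0.009847 + 0.38462 = 0.39446 hr

Final: 0.39446 hr


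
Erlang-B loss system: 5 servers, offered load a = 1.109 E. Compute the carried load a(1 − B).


B(5,1.109) = 0.004616 (Erlang-B)
Carried load = a(1 − B) = 1.109·(1 − 0.004616) = 1.109·0.995384 = 1.1039 E

Final: 1.1039 Erlangs


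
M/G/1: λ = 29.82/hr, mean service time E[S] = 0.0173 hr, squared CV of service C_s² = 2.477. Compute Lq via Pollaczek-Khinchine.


ρ = λ·E[S] = 29.82·0.0173 = 0.5159
Lq = ρ²(1+C_s²)/(2(1−ρ)) = 0.2661·(1+2.477)/(2·0.4841)
= 0.2661·3.4770/0.9682 = 0.95573

Final: 0.95573


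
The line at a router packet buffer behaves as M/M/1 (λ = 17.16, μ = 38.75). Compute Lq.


ρ = 17.16/38.75 = 0.4428
Lq = ρ²/(1−ρ) = 0.1961/0.5572 = 0.3520

Final: 0.3520


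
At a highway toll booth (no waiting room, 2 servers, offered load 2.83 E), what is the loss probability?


B(c,a) = (a^c/c!) / Σ_{k=0}^{c} a^k/k!
a^2/2! = 4.004450
Σ terms (k=0..2): 1.00000 + 2.83000 + 4.00445 = 7.834450
B = 4.004450/7.834450 = 0.511134

Final: 0.511134


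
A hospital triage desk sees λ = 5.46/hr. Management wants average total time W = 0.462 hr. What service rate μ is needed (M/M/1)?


W = 1/(μ−λ) ⇒ μ − λ = 1/W = 1/0.462 = 2.1645
μ = λ + 1/W = 5.46 + 2.1645 = 7.6245 per hr

Final: 7.6245 /hr


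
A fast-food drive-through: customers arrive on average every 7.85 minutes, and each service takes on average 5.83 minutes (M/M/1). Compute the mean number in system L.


λ = 60/7.85 = 7.6433 /hr
μ = 60/5.83 = 10.2916 /hr
ρ = λ/μ = 7.6433/10.2916 = 0.7427
L = ρ/(1−ρ) = 0.7427/0.2573 = 2.8861

Final: 2.8861


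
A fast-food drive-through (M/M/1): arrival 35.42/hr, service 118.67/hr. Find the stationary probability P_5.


ρ = 35.42/118.67 = 0.2985
P_n = (1−ρ)·ρ^n = (1 − 0.2985)·0.2985^5 = 0.7015·0.002369 = 0.001662

Final: 0.001662


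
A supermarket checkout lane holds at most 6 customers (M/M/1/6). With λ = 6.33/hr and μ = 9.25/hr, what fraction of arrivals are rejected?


ρ = λ/μ = 6.33/9.25 = 0.6843
P_K = (1−ρ)ρ^K/(1−ρ^(K+1)) = (0.3157·0.102700)/(1 − 0.070280)
= 0.032420/0.929720 = 0.034871

Final: 0.034871


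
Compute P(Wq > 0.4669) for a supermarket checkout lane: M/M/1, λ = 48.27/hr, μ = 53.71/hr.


ρ = 48.27/53.71 = 0.8987
P(Wq > t) = ρ·e^{−(μ−λ)t} = 0.8987·e^{−2.5399}
= 0.8987·0.078871 = 0.070883

Final: 0.070883


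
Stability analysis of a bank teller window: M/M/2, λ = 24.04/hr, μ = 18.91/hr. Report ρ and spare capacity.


Total capacity cμ = 2·18.91 = 37.82/hr
ρ = λ/(cμ) = 24.04/37.82 = 0.6356
Stable ⇔ ρ < 1: YES
Spare capacity = cμ − λ = 37.82 − 24.04 = 13.78/hr

Final: ρ = 0.6356; stable; margin = 13.78/hr


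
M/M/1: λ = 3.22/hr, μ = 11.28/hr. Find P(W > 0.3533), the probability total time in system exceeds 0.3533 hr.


W ~ Exponential(μ−λ) for M/M/1.
μ − λ = 11.28 − 3.22 = 8.0600
P(W > t) = e^{−(μ−λ)t} = e^{−2.8476} = 0.057983

Final: 0.057983


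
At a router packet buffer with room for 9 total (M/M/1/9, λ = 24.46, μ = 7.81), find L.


ρ = 24.46/7.81 = 3.1319
L = ρ[1 − (K+1)ρ^K + Kρ^(K+1)] / [(1−ρ)(1−ρ^(K+1))]
Numerator: 3.1319·(1 − 10·28990.036984 + 9·90793.380875) = 1651256.885969
Denominator: (-2.1319)·(-90792.380875) = 193558.660891
L = 1651256.885969/193558.660891 = 8.5310

Final: 8.5310


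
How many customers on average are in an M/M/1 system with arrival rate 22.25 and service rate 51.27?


ρ = λ/μ = 22.25/51.27 = 0.4340
L = ρ/(1−ρ) = 0.4340/(1 − 0.4340) = 0.4340/0.5660 = 0.7667

Final: 0.7667


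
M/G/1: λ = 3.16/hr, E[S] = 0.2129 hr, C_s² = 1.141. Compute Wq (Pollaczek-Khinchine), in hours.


ρ = λ·E[S] = 3.16·0.2129 = 0.6728
E[S²] = E[S]²(1+C_s²) = 0.2129²·(1+1.141) = 0.097044
Wq = λ·E[S²]/(2(1−ρ)) = 3.16·0.097044/(2·0.3272) = 0.46856 hr

Final: 0.46856 hr


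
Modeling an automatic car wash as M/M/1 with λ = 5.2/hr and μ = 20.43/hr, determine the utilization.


ρ = λ/μ = 5.2/20.43 = 0.2545

Final: 0.2545


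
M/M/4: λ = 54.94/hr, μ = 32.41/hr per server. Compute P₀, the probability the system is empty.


a = λ/μ = 54.94/32.41 = 1.6952; ρ = a/c = 0.4238
Σ_{k=0}^{3} a^k/k! (terms k=0..3) = 1.00000 + 1.69516 + 1.43678 + 0.81185 = 4.94379
Tail: a^4/(4!(1−ρ)) = 8.25731/(24·0.5762) = 0.59710
P₀ = 1/(4.94379 + 0.59710) = 1/5.54088 = 0.180477

Final: 0.180477


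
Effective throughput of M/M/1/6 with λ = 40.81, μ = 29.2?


ρ = 1.3976; P_K = (1−ρ)ρ^6/(1−ρ^7) = 0.314704
λ_eff = λ(1 − P_K) = 40.81·(1 − 0.314704) = 40.81·0.685296 = 27.9669 /hr

Final: 27.9669 /hr


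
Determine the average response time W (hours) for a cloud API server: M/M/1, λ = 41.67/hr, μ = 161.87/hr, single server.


W = 1/(μ−λ) = 1/(161.87 − 41.67) = 1/120.20 = 0.008319 hr

Final: 0.008319 hr


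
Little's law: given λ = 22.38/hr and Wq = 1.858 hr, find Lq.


Lq = λWq = 22.38·1.858 = 41.5820

Final: 41.5820


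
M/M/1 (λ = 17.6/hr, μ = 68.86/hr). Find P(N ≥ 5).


ρ = 17.6/68.86 = 0.2556
P(N ≥ n) = ρ^n = 0.2556^5 = 0.001091

Final: 0.001091


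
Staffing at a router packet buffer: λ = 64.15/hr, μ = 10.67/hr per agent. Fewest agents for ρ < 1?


Stability requires cμ > λ ⇔ c > λ/μ.
λ/μ = 64.15/10.67 = 6.0122
Minimum integer c = ⌊6.0122⌋ + 1 = 7
Check: 7·10.67 = 74.69 > 64.15, while 6·10.67 = 64.02 ≤ 64.15

Final: 7 servers


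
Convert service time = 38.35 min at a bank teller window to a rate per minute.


μ = 1/(service time) in consistent units.
1 minute = 1 min, so μ = 1/38.35 = 0.02608 per minute

Final: 0.02608 /min


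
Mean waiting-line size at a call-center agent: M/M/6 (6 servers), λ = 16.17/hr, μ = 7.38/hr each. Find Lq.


a = λ/μ = 2.1911; ρ = a/6 = 0.3652
P₀ = 0.111511
Lq = P₀·a^c·ρ / (c!·(1−ρ)²) = 0.111511·110.64249·0.3652/(720·0.40300)
= 0.01553

Final: 0.01553


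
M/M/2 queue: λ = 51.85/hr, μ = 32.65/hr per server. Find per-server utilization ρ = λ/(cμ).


ρ = λ/(cμ) = 51.85/(2·32.65) = 51.85/65.30 = 0.7940

Final: 0.7940


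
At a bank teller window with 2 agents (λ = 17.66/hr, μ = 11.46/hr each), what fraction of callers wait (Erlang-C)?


a = λ/μ = 1.5410; ρ = a/2 = 0.7705
P₀ = 0.129621 (from M/M/c formula)
C(c,a) = [a^c/(c!(1−ρ))]·P₀ = [2.37472/(2·0.2295)]·0.129621
= 5.17382·0.129621 = 0.670633

Final: 0.670633


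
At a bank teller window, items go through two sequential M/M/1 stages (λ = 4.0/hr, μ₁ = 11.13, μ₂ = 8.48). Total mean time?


Each node sees arrival rate λ = 4.0/hr (tandem ⇒ throughput preserved).
W₁ = 1/(μ₁−λ) = 1/(11.13−4.0) = 0.14025 hr
W₂ = 1/(μ₂−λ) = 1/(8.48−4.0) = 0.22321 hr
W_total = W₁ + W₂ = 0.14025 + 0.22321 = 0.36347 hr

Final: 0.36347 hr


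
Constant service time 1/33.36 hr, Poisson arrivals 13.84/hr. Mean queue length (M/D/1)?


ρ = 13.84/33.36 = 0.4149
M/D/1: Lq = ρ²/(2(1−ρ)) = 0.1721/(2·0.5851) = 0.14707

Final: 0.14707


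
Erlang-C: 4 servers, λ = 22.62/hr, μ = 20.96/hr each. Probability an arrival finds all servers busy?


a = λ/μ = 1.0792; ρ = a/4 = 0.2698
P₀ = 0.339165 (from M/M/c formula)
C(c,a) = [a^c/(c!(1−ρ))]·P₀ = [1.35645/(24·0.7302)]·0.339165
= 0.07740·0.339165 = 0.026252

Final: 0.026252


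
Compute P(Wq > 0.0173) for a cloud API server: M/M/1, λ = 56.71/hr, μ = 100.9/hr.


ρ = 56.71/100.9 = 0.5620
P(Wq > t) = ρ·e^{−(μ−λ)t} = 0.5620·e^{−0.7645}
= 0.5620·0.465573 = 0.261671

Final: 0.261671


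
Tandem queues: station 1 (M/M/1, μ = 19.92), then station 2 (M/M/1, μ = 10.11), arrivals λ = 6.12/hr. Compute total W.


Each node sees arrival rate λ = 6.12/hr (tandem ⇒ throughput preserved).
W₁ = 1/(μ₁−λ) = 1/(19.92−6.12) = 0.07246 hr
W₂ = 1/(μ₂−λ) = 1/(10.11−6.12) = 0.25063 hr
W_total = W₁ + W₂ = 0.07246 + 0.25063 = 0.32309 hr

Final: 0.32309 hr


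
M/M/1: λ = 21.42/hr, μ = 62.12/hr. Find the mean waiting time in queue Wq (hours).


ρ = 21.42/62.12 = 0.3448
Wq = ρ/(μ−λ) = 0.3448/(62.12 − 21.42) = 0.3448/40.70 = 0.008472 hr

Final: 0.008472 hr


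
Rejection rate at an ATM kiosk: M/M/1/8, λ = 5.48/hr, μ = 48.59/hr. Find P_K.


ρ = λ/μ = 5.48/48.59 = 0.1128
P_K = (1−ρ)ρ^K/(1−ρ^(K+1)) = (0.8872·0.00000002617)/(1 − 0.000000002952)
= 0.00000002322/1.000000 = 0.00000002322

Final: 0.00000002322


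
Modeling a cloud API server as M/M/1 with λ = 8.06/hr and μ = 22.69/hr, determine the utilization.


ρ = λ/μ = 8.06/22.69 = 0.3552

Final: 0.3552


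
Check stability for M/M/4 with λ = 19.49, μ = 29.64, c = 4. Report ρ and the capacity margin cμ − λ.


Total capacity cμ = 4·29.64 = 118.56/hr
ρ = λ/(cμ) = 19.49/118.56 = 0.1644
Stable ⇔ ρ < 1: YES
Spare capacity = cμ − λ = 118.56 − 19.49 = 99.07/hr

Final: ρ = 0.1644; stable; margin = 99.07/hr


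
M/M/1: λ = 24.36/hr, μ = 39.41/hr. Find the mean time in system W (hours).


W = 1/(μ−λ) = 1/(39.41 − 24.36) = 1/15.05 = 0.06645 hr

Final: 0.06645 hr


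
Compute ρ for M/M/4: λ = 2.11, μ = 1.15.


ρ = λ/(cμ) = 2.11/(4·1.15) = 2.11/4.60 = 0.4587

Final: 0.4587


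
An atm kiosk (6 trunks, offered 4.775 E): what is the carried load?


B(6,4.775) = 0.174893 (Erlang-B)
Carried load = a(1 − B) = 4.775·(1 − 0.174893) = 4.775·0.825107 = 3.9399 E

Final: 3.9399 Erlangs


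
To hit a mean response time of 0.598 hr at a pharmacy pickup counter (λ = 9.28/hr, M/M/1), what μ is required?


W = 1/(μ−λ) ⇒ μ − λ = 1/W = 1/0.598 = 1.6722
μ = λ + 1/W = 9.28 + 1.6722 = 10.9522 per hr

Final: 10.9522 /hr


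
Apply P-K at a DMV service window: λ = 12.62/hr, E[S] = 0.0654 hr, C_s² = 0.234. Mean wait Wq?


ρ = λ·E[S] = 12.62·0.0654 = 0.8253
E[S²] = E[S]²(1+C_s²) = 0.0654²·(1+0.234) = 0.005278
Wq = λ·E[S²]/(2(1−ρ)) = 12.62·0.005278/(2·0.1747) = 0.19069 hr

Final: 0.19069 hr


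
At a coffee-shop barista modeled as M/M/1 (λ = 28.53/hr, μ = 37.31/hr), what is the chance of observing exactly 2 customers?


ρ = 28.53/37.31 = 0.7647
P_n = (1−ρ)·ρ^n = (1 − 0.7647)·0.7647^2 = 0.2353·0.584727 = 0.137601

Final: 0.137601


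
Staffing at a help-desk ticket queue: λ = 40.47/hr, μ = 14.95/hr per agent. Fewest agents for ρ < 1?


Stability requires cμ > λ ⇔ c > λ/μ.
λ/μ = 40.47/14.95 = 2.7070
Minimum integer c = ⌊2.7070⌋ + 1 = 3
Check: 3·14.95 = 44.85 > 40.47, while 2·14.95 = 29.90 ≤ 40.47

Final: 3 servers


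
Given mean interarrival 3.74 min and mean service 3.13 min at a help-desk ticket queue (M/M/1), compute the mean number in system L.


λ = 60/3.74 = 16.0428 /hr
μ = 60/3.13 = 19.1693 /hr
ρ = λ/μ = 16.0428/19.1693 = 0.8369
L = ρ/(1−ρ) = 0.8369/0.1631 = 5.1311

Final: 5.1311


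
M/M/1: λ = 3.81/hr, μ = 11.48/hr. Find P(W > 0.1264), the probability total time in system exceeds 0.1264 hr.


W ~ Exponential(μ−λ) for M/M/1.
μ − λ = 11.48 − 3.81 = 7.6700
P(W > t) = e^{−(μ−λ)t} = e^{−0.9695} = 0.379277

Final: 0.379277


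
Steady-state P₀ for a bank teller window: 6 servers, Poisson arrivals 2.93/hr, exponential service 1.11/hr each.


a = λ/μ = 2.93/1.11 = 2.6396; ρ = a/c = 0.4399
Σ_{k=0}^{5} a^k/k! (terms k=0..5) = 1.00000 + 2.63964 + 3.48385 + 3.06537 + 2.02287 + 1.06793 = 13.27965
Tail: a^6/(6!(1−ρ)) = 338.27340/(720·0.5601) = 0.83888
P₀ = 1/(13.27965 + 0.83888) = 1/14.11853 = 0.070829

Final: 0.070829


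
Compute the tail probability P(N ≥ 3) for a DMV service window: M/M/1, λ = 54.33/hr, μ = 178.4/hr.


ρ = 54.33/178.4 = 0.3045
P(N ≥ n) = ρ^n = 0.3045^3 = 0.028245

Final: 0.028245


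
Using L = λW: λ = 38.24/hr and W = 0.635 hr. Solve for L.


L = λW = 38.24·0.635 = 24.2824

Final: 24.2824


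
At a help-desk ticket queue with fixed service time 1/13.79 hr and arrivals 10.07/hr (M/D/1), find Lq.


ρ = 10.07/13.79 = 0.7302
M/D/1: Lq = ρ²/(2(1−ρ)) = 0.5332/(2·0.2698) = 0.98837

Final: 0.98837


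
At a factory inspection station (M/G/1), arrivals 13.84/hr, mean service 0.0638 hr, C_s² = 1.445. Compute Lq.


ρ = λ·E[S] = 13.84·0.0638 = 0.8830
Lq = ρ²(1+C_s²)/(2(1−ρ)) = 0.7797·(1+1.445)/(2·0.1170)
= 0.7797·2.4450/0.2340 = 8.14605

Final: 8.14605


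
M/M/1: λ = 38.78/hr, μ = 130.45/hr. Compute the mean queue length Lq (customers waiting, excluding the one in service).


ρ = 38.78/130.45 = 0.2973
Lq = ρ²/(1−ρ) = 0.08837/0.7027 = 0.1258

Final: 0.1258


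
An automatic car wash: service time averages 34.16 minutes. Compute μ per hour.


μ = 1/(service time) in consistent units.
1 hour = 60 min, so μ = 60/34.16 = 1.7564 per hour

Final: 1.7564 /hr


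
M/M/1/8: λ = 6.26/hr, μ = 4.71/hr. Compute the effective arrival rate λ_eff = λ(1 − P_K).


ρ = 1.3291; P_K = (1−ρ)ρ^8/(1−ρ^9) = 0.268339
λ_eff = λ(1 − P_K) = 6.26·(1 − 0.268339) = 6.26·0.731661 = 4.5802 /hr

Final: 4.5802 /hr


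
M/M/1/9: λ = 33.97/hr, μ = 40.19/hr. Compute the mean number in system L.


ρ = 33.97/40.19 = 0.8452
L = ρ[1 − (K+1)ρ^K + Kρ^(K+1)] / [(1−ρ)(1−ρ^(K+1))]
Numerator: 0.8452·(1 − 10·0.220190 + 9·0.186112) = 0.399890
Denominator: (0.1548)·(0.813888) = 0.125961
L = 0.399890/0.125961 = 3.1747

Final: 3.1747


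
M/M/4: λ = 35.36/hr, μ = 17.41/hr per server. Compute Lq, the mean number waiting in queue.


a = λ/μ = 2.0310; ρ = a/4 = 0.5078
P₀ = 0.126100
Lq = P₀·a^c·ρ / (c!·(1−ρ)²) = 0.126100·17.01586·0.5078/(24·0.24231)
= 0.18735

Final: 0.18735


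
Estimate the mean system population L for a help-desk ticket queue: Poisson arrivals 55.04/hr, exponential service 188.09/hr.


ρ = λ/μ = 55.04/188.09 = 0.2926
L = ρ/(1−ρ) = 0.2926/(1 − 0.2926) = 0.2926/0.7074 = 0.4137

Final: 0.4137


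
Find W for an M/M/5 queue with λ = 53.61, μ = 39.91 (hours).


a = 1.3433; ρ = 0.2687; P₀ = 0.260762
Lq = P₀·a^c·ρ/(c!(1−ρ)²) = 0.004773
Wq = Lq/λ = 0.004773/53.61 = 0.00008904 hr
W = Wq + 1/μ = 0.00008904 + 0.02506 = 0.02515 hr

Final: 0.02515 hr


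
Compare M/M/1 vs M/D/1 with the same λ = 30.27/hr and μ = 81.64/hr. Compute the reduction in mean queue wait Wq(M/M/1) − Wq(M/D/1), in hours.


ρ = 30.27/81.64 = 0.3708
Wq(M/M/1) = ρ/(μ−λ) = 0.3708/51.37 = 0.007218 hr
Wq(M/D/1) = ρ/(2(μ−λ)) = 0.003609 hr
Savings = 0.007218 − 0.003609 = 0.003609 hr

Final: 0.003609 hr


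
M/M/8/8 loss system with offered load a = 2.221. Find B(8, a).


B(c,a) = (a^c/c!) / Σ_{k=0}^{c} a^k/k!
a^8/8! = 0.014685
Σ terms (k=0..8): 1.00000 + 2.22100 + 2.46642 + 1.82597 + 1.01387 + 0.45036 + 0.16671 + 0.05289 + 0.01468 = 9.211915
B = 0.014685/9.211915 = 0.001594

Final: 0.001594


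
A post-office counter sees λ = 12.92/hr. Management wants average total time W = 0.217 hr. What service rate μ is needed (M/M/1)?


W = 1/(μ−λ) ⇒ μ − λ = 1/W = 1/0.217 = 4.6083
μ = λ + 1/W = 12.92 + 4.6083 = 17.5283 per hr

Final: 17.5283 /hr


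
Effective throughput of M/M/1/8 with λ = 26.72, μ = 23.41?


ρ = 1.1414; P_K = (1−ρ)ρ^8/(1−ρ^9) = 0.178022
λ_eff = λ(1 − P_K) = 26.72·(1 − 0.178022) = 26.72·0.821978 = 21.9632 /hr

Final: 21.9632 /hr


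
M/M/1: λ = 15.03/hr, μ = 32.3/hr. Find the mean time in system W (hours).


W = 1/(μ−λ) = 1/(32.3 − 15.03) = 1/17.27 = 0.05790 hr

Final: 0.05790 hr


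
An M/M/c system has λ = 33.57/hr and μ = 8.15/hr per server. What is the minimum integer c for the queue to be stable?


Stability requires cμ > λ ⇔ c > λ/μ.
λ/μ = 33.57/8.15 = 4.1190
Minimum integer c = ⌊4.1190⌋ + 1 = 5
Check: 5·8.15 = 40.75 > 33.57, while 4·8.15 = 32.60 ≤ 33.57

Final: 5 servers


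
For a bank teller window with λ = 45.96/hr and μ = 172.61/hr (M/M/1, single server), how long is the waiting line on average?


ρ = 45.96/172.61 = 0.2663
Lq = ρ²/(1−ρ) = 0.07090/0.7337 = 0.09662

Final: 0.09662


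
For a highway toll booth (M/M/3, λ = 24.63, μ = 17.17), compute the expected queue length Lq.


a = λ/μ = 1.4345; ρ = a/3 = 0.4782
P₀ = 0.226959
Lq = P₀·a^c·ρ / (c!·(1−ρ)²) = 0.226959·2.95177·0.4782/(6·0.27232)
= 0.19605

Final: 0.19605


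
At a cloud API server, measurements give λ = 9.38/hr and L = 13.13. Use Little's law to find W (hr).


W = L/λ = 13.13/9.38 = 1.3998 hr

Final: 1.3998 hr


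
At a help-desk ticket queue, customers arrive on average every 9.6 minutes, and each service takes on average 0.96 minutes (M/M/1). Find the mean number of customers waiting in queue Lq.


λ = 60/9.6 = 6.2500 /hr
μ = 60/0.96 = 62.5000 /hr
ρ = λ/μ = 6.2500/62.5000 = 0.1000
Lq = ρ²/(1−ρ) = 0.01000/0.9000 = 0.01111

Final: 0.01111


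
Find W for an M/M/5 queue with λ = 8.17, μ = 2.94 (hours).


a = 2.7789; ρ = 0.5558; P₀ = 0.059487
Lq = P₀·a^c·ρ/(c!(1−ρ)²) = 0.23138
Wq = Lq/λ = 0.23138/8.17 = 0.02832 hr
W = Wq + 1/μ = 0.02832 + 0.34014 = 0.36846 hr

Final: 0.36846 hr


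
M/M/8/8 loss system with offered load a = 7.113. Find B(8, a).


B(c,a) = (a^c/c!) / Σ_{k=0}^{c} a^k/k!
a^8/8! = 162.518179
Σ terms (k=0..8): 1.00000 + 7.11300 + 25.29738 + 59.98010 + 106.65961 + 151.73396 + 179.88061 + 182.78440 + 162.51818 = 876.967244
B = 162.518179/876.967244 = 0.185318

Final: 0.185318


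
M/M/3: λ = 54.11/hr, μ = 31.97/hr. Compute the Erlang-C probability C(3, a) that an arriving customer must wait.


a = λ/μ = 1.6925; ρ = a/3 = 0.5642
P₀ = 0.167253 (from M/M/c formula)
C(c,a) = [a^c/(c!(1−ρ))]·P₀ = [4.84847/(6·0.4358)]·0.167253
= 1.85413·0.167253 = 0.310109

Final: 0.310109


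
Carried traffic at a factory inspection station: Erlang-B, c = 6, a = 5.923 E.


B(6,5.923) = 0.259498 (Erlang-B)
Carried load = a(1 − B) = 5.923·(1 − 0.259498) = 5.923·0.740502 = 4.3860 E

Final: 4.3860 Erlangs


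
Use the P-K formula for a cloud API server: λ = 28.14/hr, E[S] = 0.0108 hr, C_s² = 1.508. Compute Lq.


ρ = λ·E[S] = 28.14·0.0108 = 0.3039
Lq = ρ²(1+C_s²)/(2(1−ρ)) = 0.09236·(1+1.508)/(2·0.6961)
= 0.09236·2.5080/1.3922 = 0.16639

Final: 0.16639


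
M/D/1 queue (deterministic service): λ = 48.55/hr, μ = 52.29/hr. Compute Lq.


ρ = 48.55/52.29 = 0.9285
M/D/1: Lq = ρ²/(2(1−ρ)) = 0.8621/(2·0.07152) = 6.02640

Final: 6.02640


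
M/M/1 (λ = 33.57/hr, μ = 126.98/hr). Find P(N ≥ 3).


ρ = 33.57/126.98 = 0.2644
P(N ≥ n) = ρ^n = 0.2644^3 = 0.018478

Final: 0.018478


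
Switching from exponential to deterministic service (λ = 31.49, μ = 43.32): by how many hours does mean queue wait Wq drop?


ρ = 31.49/43.32 = 0.7269
Wq(M/M/1) = ρ/(μ−λ) = 0.7269/11.83 = 0.06145 hr
Wq(M/D/1) = ρ/(2(μ−λ)) = 0.03072 hr
Savings = 0.06145 − 0.03072 = 0.03072 hr

Final: 0.03072 hr


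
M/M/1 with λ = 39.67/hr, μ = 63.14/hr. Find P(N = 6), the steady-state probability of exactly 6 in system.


ρ = 39.67/63.14 = 0.6283
P_n = (1−ρ)·ρ^n = (1 − 0.6283)·0.6283^6 = 0.3717·0.061510 = 0.022864

Final: 0.022864


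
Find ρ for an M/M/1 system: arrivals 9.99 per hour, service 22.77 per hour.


ρ = λ/μ = 9.99/22.77 = 0.4387

Final: 0.4387


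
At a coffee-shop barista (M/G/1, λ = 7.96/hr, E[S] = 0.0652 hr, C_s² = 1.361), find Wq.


ρ = λ·E[S] = 7.96·0.0652 = 0.5190
E[S²] = E[S]²(1+C_s²) = 0.0652²·(1+1.361) = 0.010037
Wq = λ·E[S²]/(2(1−ρ)) = 7.96·0.010037/(2·0.4810) = 0.08305 hr

Final: 0.08305 hr


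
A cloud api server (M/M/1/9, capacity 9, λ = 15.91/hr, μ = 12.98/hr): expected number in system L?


ρ = 15.91/12.98 = 1.2257
L = ρ[1 − (K+1)ρ^K + Kρ^(K+1)] / [(1−ρ)(1−ρ^(K+1))]
Numerator: 1.2257·(1 − 10·6.245387 + 9·7.655171) = 9.122707
Denominator: (-0.2257)·(-6.655171) = 1.502284
L = 9.122707/1.502284 = 6.0726

Final: 6.0726


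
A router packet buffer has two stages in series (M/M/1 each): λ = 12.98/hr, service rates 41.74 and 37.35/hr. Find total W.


Each node sees arrival rate λ = 12.98/hr (tandem ⇒ throughput preserved).
W₁ = 1/(μ₁−λ) = 1/(41.74−12.98) = 0.03477 hr
W₂ = 1/(μ₂−λ) = 1/(37.35−12.98) = 0.04103 hr
W_total = W₁ + W₂ = 0.03477 + 0.04103 = 0.07580 hr

Final: 0.07580 hr


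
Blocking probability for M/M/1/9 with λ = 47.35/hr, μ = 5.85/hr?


ρ = λ/μ = 47.35/5.85 = 8.0940
P_K = (1−ρ)ρ^K/(1−ρ^(K+1)) = (-7.0940·149099798.082943)/(1 − 1206816314.397837)
= -1057716516.314894/-1206816313.397837 = 0.876452

Final: 0.876452


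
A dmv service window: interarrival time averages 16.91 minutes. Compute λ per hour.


λ = 1/(interarrival time) in consistent units.
1 hour = 60 min, so λ = 60/16.91 = 3.5482 per hour

Final: 3.5482 /hr


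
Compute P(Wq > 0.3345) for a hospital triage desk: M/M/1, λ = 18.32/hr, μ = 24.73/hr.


ρ = 18.32/24.73 = 0.7408
P(Wq > t) = ρ·e^{−(μ−λ)t} = 0.7408·e^{−2.1441}
= 0.7408·0.117168 = 0.086798

Final: 0.086798


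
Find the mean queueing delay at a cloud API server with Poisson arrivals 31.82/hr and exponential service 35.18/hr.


ρ = 31.82/35.18 = 0.9045
Wq = ρ/(μ−λ) = 0.9045/(35.18 − 31.82) = 0.9045/3.36 = 0.2692 hr

Final: 0.2692 hr


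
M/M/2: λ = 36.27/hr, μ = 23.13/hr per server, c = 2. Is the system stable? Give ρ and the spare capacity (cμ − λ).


Total capacity cμ = 2·23.13 = 46.26/hr
ρ = λ/(cμ) = 36.27/46.26 = 0.7840
Stable ⇔ ρ < 1: YES
Spare capacity = cμ − λ = 46.26 − 36.27 = 9.99/hr

Final: ρ = 0.7840; stable; margin = 9.99/hr


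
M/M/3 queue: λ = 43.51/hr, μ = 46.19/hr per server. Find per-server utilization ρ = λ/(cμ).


ρ = λ/(cμ) = 43.51/(3·46.19) = 43.51/138.57 = 0.3140

Final: 0.3140


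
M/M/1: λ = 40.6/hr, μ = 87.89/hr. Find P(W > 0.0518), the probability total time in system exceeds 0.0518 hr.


W ~ Exponential(μ−λ) for M/M/1.
μ − λ = 87.89 − 40.6 = 47.2900
P(W > t) = e^{−(μ−λ)t} = e^{−2.4496} = 0.086326

Final: 0.086326


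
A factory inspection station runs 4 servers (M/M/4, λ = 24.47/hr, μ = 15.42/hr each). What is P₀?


a = λ/μ = 24.47/15.42 = 1.5869; ρ = a/c = 0.3967
Σ_{k=0}^{3} a^k/k! (terms k=0..3) = 1.00000 + 1.58690 + 1.25913 + 0.66604 = 4.51206
Tail: a^4/(4!(1−ρ)) = 6.34159/(24·0.6033) = 0.43800
P₀ = 1/(4.51206 + 0.43800) = 1/4.95006 = 0.202018

Final: 0.202018


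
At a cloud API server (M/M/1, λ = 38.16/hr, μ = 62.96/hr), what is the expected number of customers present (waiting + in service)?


ρ = λ/μ = 38.16/62.96 = 0.6061
L = ρ/(1−ρ) = 0.6061/(1 − 0.6061) = 0.6061/0.3939 = 1.5387

Final: 1.5387


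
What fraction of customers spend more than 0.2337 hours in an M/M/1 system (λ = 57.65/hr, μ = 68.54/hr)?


W ~ Exponential(μ−λ) for M/M/1.
μ − λ = 68.54 − 57.65 = 10.8900
P(W > t) = e^{−(μ−λ)t} = e^{−2.5450} = 0.078474

Final: 0.078474


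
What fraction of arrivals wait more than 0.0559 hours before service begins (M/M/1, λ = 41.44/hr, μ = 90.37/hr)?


ρ = 41.44/90.37 = 0.4586
P(Wq > t) = ρ·e^{−(μ−λ)t} = 0.4586·e^{−2.7352}
= 0.4586·0.064882 = 0.029752

Final: 0.029752


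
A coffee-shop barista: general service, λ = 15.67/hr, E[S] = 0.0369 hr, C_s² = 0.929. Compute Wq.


ρ = λ·E[S] = 15.67·0.0369 = 0.5782
E[S²] = E[S]²(1+C_s²) = 0.0369²·(1+0.929) = 0.002627
Wq = λ·E[S²]/(2(1−ρ)) = 15.67·0.002627/(2·0.4218) = 0.04879 hr

Final: 0.04879 hr


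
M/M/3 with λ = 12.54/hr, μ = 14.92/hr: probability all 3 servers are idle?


a = λ/μ = 12.54/14.92 = 0.8405; ρ = a/c = 0.2802
Σ_{k=0}^{2} a^k/k! (terms k=0..2) = 1.00000 + 0.84048 + 0.35321 = 2.19369
Tail: a^3/(3!(1−ρ)) = 0.59373/(6·0.7198) = 0.13747
P₀ = 1/(2.19369 + 0.13747) = 1/2.33116 = 0.428972

Final: 0.428972


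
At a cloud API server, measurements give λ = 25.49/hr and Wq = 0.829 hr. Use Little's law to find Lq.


Lq = λWq = 25.49·0.829 = 21.1312

Final: 21.1312


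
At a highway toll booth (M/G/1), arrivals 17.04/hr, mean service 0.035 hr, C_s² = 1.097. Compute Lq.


ρ = λ·E[S] = 17.04·0.035 = 0.5964
Lq = ρ²(1+C_s²)/(2(1−ρ)) = 0.3557·(1+1.097)/(2·0.4036)
= 0.3557·2.0970/0.8072 = 0.92404

Final: 0.92404


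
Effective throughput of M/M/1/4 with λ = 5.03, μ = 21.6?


ρ = 0.2329; P_K = (1−ρ)ρ^4/(1−ρ^5) = 0.002257
λ_eff = λ(1 − P_K) = 5.03·(1 − 0.002257) = 5.03·0.997743 = 5.0186 /hr

Final: 5.0186 /hr


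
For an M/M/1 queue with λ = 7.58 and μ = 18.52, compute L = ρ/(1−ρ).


ρ = λ/μ = 7.58/18.52 = 0.4093
L = ρ/(1−ρ) = 0.4093/(1 − 0.4093) = 0.4093/0.5907 = 0.6929

Final: 0.6929


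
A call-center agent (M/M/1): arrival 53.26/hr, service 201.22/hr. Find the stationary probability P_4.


ρ = 53.26/201.22 = 0.2647
P_n = (1−ρ)·ρ^n = (1 − 0.2647)·0.2647^4 = 0.7353·0.004908 = 0.003609

Final: 0.003609


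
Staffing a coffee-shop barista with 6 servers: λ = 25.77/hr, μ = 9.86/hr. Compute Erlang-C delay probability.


a = λ/μ = 2.6136; ρ = a/6 = 0.4356
P₀ = 0.072731 (from M/M/c formula)
C(c,a) = [a^c/(c!(1−ρ))]·P₀ = [318.73153/(720·0.5644)]·0.072731
= 0.78434·0.072731 = 0.057046

Final: 0.057046


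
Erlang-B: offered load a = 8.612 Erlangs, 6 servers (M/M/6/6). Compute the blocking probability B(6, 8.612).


B(c,a) = (a^c/c!) / Σ_{k=0}^{c} a^k/k!
a^6/6! = 566.619649
Σ terms (k=0..6): 1.00000 + 8.61200 + 37.08327 + 106.45371 + 229.19484 + 394.76520 + 566.61965 = 1343.728676
B = 566.619649/1343.728676 = 0.421677

Final: 0.421677


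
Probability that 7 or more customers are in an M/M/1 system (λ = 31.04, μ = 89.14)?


ρ = 31.04/89.14 = 0.3482
P(N ≥ n) = ρ^n = 0.3482^7 = 0.0006208

Final: 0.0006208


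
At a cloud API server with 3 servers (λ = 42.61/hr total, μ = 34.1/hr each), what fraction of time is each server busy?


ρ = λ/(cμ) = 42.61/(3·34.1) = 42.61/102.30 = 0.4165

Final: 0.4165


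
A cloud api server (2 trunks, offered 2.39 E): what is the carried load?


B(2,2.39) = 0.457257 (Erlang-B)
Carried load = a(1 − B) = 2.39·(1 − 0.457257) = 2.39·0.542743 = 1.2972 E

Final: 1.2972 Erlangs


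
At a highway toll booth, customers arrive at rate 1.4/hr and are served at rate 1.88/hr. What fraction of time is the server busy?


ρ = λ/μ = 1.4/1.88 = 0.7447

Final: 0.7447


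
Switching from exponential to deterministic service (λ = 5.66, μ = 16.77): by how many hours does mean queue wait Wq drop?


ρ = 5.66/16.77 = 0.3375
Wq(M/M/1) = ρ/(μ−λ) = 0.3375/11.11 = 0.03038 hr
Wq(M/D/1) = ρ/(2(μ−λ)) = 0.01519 hr
Savings = 0.03038 − 0.01519 = 0.01519 hr

Final: 0.01519 hr


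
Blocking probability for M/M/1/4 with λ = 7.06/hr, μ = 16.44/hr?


ρ = λ/μ = 7.06/16.44 = 0.4294
P_K = (1−ρ)ρ^K/(1−ρ^(K+1)) = (0.5706·0.034010)/(1 − 0.014605)
= 0.019405/0.985395 = 0.019693

Final: 0.019693
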